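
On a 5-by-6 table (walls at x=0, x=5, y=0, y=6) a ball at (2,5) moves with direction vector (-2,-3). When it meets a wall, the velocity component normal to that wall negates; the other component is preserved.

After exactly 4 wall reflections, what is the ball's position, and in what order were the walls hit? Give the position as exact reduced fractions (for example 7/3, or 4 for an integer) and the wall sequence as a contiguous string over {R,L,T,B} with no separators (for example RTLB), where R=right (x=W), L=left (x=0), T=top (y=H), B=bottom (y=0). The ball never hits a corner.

Final position: (14/3,6)
Wall sequence: LBRT

1. t=1 → L at (0,2); v=(2,-3)
2. t=2/3 → B at (4/3,0); v=(2,3)
3. t=11/6 → R at (5,11/2); v=(-2,3)
4. t=1/6 → T at (14/3,6); v=(-2,-3)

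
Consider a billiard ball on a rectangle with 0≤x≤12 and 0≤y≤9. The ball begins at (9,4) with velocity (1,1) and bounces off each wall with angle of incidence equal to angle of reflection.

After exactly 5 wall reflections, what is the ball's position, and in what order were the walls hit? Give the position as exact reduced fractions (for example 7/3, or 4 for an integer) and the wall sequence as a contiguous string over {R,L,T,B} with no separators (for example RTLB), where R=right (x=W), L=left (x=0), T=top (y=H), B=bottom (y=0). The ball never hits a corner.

1. t=3 → R at (12,7); v=(-1,1)
2. t=2 → T at (10,9); v=(-1,-1)
3. t=9 → B at (1,0); v=(-1,1)
4. t=1 → L at (0,1); v=(1,1)
5. t=8 → T at (8,9); v=(1,-1)

Final position: (8,9)
Wall sequence: RTBLT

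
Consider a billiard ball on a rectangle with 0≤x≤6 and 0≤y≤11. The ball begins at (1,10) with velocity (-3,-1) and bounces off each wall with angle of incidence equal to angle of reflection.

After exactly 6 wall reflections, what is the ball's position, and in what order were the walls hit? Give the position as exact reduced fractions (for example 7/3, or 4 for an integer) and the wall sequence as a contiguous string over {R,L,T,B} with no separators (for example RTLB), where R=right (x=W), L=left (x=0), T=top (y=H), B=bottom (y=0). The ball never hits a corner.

Final position: (5,0)
Wall sequence: LRLRLB

1. t=1/3 → L at (0,29/3); v=(3,-1)
2. t=2 → R at (6,23/3); v=(-3,-1)
3. t=2 → L at (0,17/3); v=(3,-1)
4. t=2 → R at (6,11/3); v=(-3,-1)
5. t=2 → L at (0,5/3); v=(3,-1)
6. t=5/3 → B at (5,0); v=(3,1)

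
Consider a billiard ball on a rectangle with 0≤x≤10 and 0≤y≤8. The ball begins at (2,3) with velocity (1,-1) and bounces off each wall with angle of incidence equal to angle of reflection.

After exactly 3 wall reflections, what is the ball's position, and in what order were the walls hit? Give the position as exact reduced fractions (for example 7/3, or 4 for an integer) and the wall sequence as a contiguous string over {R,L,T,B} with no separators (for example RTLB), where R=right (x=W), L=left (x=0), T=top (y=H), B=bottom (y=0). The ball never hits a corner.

Final position: (7,8)
Wall sequence: BRT

1. t=3 → B at (5,0); v=(1,1)
2. t=5 → R at (10,5); v=(-1,1)
3. t=3 → T at (7,8); v=(-1,-1)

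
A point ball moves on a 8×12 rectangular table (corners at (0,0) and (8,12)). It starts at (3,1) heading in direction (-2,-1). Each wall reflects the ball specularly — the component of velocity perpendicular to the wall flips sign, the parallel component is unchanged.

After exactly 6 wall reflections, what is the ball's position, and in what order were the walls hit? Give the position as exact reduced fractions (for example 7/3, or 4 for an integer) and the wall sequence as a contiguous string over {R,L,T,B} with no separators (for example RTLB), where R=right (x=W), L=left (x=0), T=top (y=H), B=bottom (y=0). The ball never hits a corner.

Final position: (8,23/2)
Wall sequence: BLRLTR

1. t=1 → B at (1,0); v=(-2,1)
2. t=1/2 → L at (0,1/2); v=(2,1)
3. t=4 → R at (8,9/2); v=(-2,1)
4. t=4 → L at (0,17/2); v=(2,1)
5. t=7/2 → T at (7,12); v=(2,-1)
6. t=1/2 → R at (8,23/2); v=(-2,-1)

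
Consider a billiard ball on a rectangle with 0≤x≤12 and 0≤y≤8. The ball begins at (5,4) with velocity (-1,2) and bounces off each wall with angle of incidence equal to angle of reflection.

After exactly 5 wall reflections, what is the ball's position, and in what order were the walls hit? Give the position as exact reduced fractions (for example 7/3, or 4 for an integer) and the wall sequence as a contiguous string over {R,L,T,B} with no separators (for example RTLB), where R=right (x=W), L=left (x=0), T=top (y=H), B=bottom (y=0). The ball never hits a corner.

1. t=2 → T at (3,8); v=(-1,-2)
2. t=3 → L at (0,2); v=(1,-2)
3. t=1 → B at (1,0); v=(1,2)
4. t=4 → T at (5,8); v=(1,-2)
5. t=4 → B at (9,0); v=(1,2)

Final position: (9,0)
Wall sequence: TLBTB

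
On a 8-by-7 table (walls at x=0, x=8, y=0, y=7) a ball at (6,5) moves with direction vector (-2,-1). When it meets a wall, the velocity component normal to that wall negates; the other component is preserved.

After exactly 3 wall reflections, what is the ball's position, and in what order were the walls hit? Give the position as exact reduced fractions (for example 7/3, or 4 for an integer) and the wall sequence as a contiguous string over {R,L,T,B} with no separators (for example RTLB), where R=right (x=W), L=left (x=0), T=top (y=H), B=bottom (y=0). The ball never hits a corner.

1. t=3 → L at (0,2); v=(2,-1)
2. t=2 → B at (4,0); v=(2,1)
3. t=2 → R at (8,2); v=(-2,1)

Final position: (8,2)
Wall sequence: LBR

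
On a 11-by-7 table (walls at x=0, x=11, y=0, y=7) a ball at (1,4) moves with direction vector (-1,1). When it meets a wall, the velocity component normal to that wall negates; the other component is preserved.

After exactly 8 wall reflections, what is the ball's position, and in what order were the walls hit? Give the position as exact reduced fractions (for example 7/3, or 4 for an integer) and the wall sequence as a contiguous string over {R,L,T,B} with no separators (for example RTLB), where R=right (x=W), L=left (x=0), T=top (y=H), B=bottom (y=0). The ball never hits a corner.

Final position: (8,7)
Wall sequence: LTBRTLBT

1. t=1 → L at (0,5); v=(1,1)
2. t=2 → T at (2,7); v=(1,-1)
3. t=7 → B at (9,0); v=(1,1)
4. t=2 → R at (11,2); v=(-1,1)
5. t=5 → T at (6,7); v=(-1,-1)
6. t=6 → L at (0,1); v=(1,-1)
7. t=1 → B at (1,0); v=(1,1)
8. t=7 → T at (8,7); v=(1,-1)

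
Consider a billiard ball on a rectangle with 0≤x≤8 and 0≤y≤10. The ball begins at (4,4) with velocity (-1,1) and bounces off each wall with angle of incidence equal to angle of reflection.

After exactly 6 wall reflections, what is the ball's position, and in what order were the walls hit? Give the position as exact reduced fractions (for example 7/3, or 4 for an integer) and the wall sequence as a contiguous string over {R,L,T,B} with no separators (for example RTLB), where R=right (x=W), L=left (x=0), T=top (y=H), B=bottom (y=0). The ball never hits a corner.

1. t=4 → L at (0,8); v=(1,1)
2. t=2 → T at (2,10); v=(1,-1)
3. t=6 → R at (8,4); v=(-1,-1)
4. t=4 → B at (4,0); v=(-1,1)
5. t=4 → L at (0,4); v=(1,1)
6. t=6 → T at (6,10); v=(1,-1)

Final position: (6,10)
Wall sequence: LTRBLT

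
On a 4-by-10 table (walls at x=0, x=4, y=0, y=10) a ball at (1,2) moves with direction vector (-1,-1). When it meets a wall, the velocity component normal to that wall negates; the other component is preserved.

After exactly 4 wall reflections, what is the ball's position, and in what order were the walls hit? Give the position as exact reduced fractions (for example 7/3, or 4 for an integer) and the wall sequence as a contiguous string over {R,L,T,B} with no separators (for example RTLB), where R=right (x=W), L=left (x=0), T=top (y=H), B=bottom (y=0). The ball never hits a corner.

Final position: (0,7)
Wall sequence: LBRL

1. t=1 → L at (0,1); v=(1,-1)
2. t=1 → B at (1,0); v=(1,1)
3. t=3 → R at (4,3); v=(-1,1)
4. t=4 → L at (0,7); v=(1,1)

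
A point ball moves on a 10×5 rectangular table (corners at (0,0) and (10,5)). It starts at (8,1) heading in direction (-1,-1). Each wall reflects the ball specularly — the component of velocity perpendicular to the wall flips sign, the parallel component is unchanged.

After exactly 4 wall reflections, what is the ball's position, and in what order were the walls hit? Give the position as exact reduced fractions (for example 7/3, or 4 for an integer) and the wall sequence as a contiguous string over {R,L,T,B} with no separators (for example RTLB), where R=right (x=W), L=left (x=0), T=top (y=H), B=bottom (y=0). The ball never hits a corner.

1. t=1 → B at (7,0); v=(-1,1)
2. t=5 → T at (2,5); v=(-1,-1)
3. t=2 → L at (0,3); v=(1,-1)
4. t=3 → B at (3,0); v=(1,1)

Final position: (3,0)
Wall sequence: BTLB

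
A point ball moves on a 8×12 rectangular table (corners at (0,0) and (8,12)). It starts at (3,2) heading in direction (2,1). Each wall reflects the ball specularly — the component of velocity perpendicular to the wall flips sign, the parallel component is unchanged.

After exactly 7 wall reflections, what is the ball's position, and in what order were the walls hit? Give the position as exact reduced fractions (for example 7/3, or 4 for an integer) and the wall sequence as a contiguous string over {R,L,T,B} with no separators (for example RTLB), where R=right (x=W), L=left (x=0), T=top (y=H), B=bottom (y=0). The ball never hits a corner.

Final position: (1,0)
Wall sequence: RLTRLRB

1. t=5/2 → R at (8,9/2); v=(-2,1)
2. t=4 → L at (0,17/2); v=(2,1)
3. t=7/2 → T at (7,12); v=(2,-1)
4. t=1/2 → R at (8,23/2); v=(-2,-1)
5. t=4 → L at (0,15/2); v=(2,-1)
6. t=4 → R at (8,7/2); v=(-2,-1)
7. t=7/2 → B at (1,0); v=(-2,1)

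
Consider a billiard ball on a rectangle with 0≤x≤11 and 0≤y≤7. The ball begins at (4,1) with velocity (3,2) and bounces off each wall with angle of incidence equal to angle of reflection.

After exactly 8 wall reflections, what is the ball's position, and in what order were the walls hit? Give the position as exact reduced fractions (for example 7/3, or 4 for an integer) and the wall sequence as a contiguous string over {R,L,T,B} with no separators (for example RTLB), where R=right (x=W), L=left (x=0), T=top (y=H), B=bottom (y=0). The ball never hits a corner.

1. t=7/3 → R at (11,17/3); v=(-3,2)
2. t=2/3 → T at (9,7); v=(-3,-2)
3. t=3 → L at (0,1); v=(3,-2)
4. t=1/2 → B at (3/2,0); v=(3,2)
5. t=19/6 → R at (11,19/3); v=(-3,2)
6. t=1/3 → T at (10,7); v=(-3,-2)
7. t=10/3 → L at (0,1/3); v=(3,-2)
8. t=1/6 → B at (1/2,0); v=(3,2)

Final position: (1/2,0)
Wall sequence: RTLBRTLB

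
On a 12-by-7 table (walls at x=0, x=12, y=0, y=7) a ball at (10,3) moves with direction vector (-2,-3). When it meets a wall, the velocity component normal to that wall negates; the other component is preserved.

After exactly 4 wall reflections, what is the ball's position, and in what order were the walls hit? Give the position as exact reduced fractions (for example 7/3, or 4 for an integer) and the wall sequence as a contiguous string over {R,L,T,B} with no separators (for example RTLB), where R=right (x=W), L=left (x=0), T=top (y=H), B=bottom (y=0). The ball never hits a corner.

1. t=1 → B at (8,0); v=(-2,3)
2. t=7/3 → T at (10/3,7); v=(-2,-3)
3. t=5/3 → L at (0,2); v=(2,-3)
4. t=2/3 → B at (4/3,0); v=(2,3)

Final position: (4/3,0)
Wall sequence: BTLB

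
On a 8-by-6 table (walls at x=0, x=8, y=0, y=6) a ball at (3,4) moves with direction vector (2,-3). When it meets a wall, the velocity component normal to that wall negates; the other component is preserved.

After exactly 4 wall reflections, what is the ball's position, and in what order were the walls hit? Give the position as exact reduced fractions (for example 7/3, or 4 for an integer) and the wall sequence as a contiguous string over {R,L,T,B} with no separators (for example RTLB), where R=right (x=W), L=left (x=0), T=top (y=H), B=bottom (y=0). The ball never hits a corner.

1. t=4/3 → B at (17/3,0); v=(2,3)
2. t=7/6 → R at (8,7/2); v=(-2,3)
3. t=5/6 → T at (19/3,6); v=(-2,-3)
4. t=2 → B at (7/3,0); v=(-2,3)

Final position: (7/3,0)
Wall sequence: BRTB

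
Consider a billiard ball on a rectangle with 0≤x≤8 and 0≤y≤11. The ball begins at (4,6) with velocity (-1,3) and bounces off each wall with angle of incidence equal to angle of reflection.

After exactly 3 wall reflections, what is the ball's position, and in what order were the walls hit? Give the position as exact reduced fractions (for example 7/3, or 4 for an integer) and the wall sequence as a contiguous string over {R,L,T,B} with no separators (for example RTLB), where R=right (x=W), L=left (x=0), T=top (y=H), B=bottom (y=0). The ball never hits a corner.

Final position: (4/3,0)
Wall sequence: TLB

1. t=5/3 → T at (7/3,11); v=(-1,-3)
2. t=7/3 → L at (0,4); v=(1,-3)
3. t=4/3 → B at (4/3,0); v=(1,3)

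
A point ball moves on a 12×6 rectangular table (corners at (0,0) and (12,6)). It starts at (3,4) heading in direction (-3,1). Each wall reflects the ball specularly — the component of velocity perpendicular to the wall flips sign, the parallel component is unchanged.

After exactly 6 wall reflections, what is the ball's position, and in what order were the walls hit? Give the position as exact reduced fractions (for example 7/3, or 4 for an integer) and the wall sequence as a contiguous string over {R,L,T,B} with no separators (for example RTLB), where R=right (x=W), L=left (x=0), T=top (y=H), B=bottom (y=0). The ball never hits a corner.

Final position: (12,5)
Wall sequence: LTRBLR

1. t=1 → L at (0,5); v=(3,1)
2. t=1 → T at (3,6); v=(3,-1)
3. t=3 → R at (12,3); v=(-3,-1)
4. t=3 → B at (3,0); v=(-3,1)
5. t=1 → L at (0,1); v=(3,1)
6. t=4 → R at (12,5); v=(-3,1)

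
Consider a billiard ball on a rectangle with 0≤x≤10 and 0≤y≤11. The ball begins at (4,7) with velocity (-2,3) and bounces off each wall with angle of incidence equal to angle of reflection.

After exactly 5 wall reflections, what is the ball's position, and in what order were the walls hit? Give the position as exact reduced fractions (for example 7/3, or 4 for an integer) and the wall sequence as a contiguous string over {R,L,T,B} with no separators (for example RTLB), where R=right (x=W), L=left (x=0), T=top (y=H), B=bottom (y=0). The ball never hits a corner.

Final position: (20/3,11)
Wall sequence: TLBRT

1. t=4/3 → T at (4/3,11); v=(-2,-3)
2. t=2/3 → L at (0,9); v=(2,-3)
3. t=3 → B at (6,0); v=(2,3)
4. t=2 → R at (10,6); v=(-2,3)
5. t=5/3 → T at (20/3,11); v=(-2,-3)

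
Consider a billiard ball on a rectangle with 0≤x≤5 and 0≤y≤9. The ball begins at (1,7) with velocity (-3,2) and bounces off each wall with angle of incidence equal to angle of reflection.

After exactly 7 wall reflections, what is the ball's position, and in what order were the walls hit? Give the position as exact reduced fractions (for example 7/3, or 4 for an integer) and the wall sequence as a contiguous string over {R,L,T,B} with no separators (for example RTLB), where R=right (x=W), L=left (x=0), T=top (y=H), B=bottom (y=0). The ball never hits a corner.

Final position: (0,3)
Wall sequence: LTRLRBL

1. t=1/3 → L at (0,23/3); v=(3,2)
2. t=2/3 → T at (2,9); v=(3,-2)
3. t=1 → R at (5,7); v=(-3,-2)
4. t=5/3 → L at (0,11/3); v=(3,-2)
5. t=5/3 → R at (5,1/3); v=(-3,-2)
6. t=1/6 → B at (9/2,0); v=(-3,2)
7. t=3/2 → L at (0,3); v=(3,2)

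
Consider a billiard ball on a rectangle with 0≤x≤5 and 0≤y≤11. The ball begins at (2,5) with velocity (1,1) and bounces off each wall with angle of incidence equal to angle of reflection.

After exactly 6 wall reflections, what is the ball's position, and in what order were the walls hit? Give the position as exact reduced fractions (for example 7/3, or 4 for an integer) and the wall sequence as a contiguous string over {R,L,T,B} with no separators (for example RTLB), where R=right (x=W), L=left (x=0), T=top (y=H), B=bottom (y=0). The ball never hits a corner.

Final position: (0,1)
Wall sequence: RTLRBL

1. t=3 → R at (5,8); v=(-1,1)
2. t=3 → T at (2,11); v=(-1,-1)
3. t=2 → L at (0,9); v=(1,-1)
4. t=5 → R at (5,4); v=(-1,-1)
5. t=4 → B at (1,0); v=(-1,1)
6. t=1 → L at (0,1); v=(1,1)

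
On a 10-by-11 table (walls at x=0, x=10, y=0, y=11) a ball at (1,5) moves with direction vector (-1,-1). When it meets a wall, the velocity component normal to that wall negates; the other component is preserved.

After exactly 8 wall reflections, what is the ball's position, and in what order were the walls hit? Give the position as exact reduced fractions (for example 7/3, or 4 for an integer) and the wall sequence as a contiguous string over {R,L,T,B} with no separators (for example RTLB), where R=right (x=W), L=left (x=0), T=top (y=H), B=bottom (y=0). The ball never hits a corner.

1. t=1 → L at (0,4); v=(1,-1)
2. t=4 → B at (4,0); v=(1,1)
3. t=6 → R at (10,6); v=(-1,1)
4. t=5 → T at (5,11); v=(-1,-1)
5. t=5 → L at (0,6); v=(1,-1)
6. t=6 → B at (6,0); v=(1,1)
7. t=4 → R at (10,4); v=(-1,1)
8. t=7 → T at (3,11); v=(-1,-1)

Final position: (3,11)
Wall sequence: LBRTLBRT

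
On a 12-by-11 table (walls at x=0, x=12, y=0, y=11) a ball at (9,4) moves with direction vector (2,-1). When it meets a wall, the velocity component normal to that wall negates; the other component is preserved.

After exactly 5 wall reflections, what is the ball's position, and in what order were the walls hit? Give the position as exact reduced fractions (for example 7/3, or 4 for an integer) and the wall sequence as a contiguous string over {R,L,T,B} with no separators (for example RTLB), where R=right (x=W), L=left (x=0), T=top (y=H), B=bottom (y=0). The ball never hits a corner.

Final position: (9,11)
Wall sequence: RBLRT

1. t=3/2 → R at (12,5/2); v=(-2,-1)
2. t=5/2 → B at (7,0); v=(-2,1)
3. t=7/2 → L at (0,7/2); v=(2,1)
4. t=6 → R at (12,19/2); v=(-2,1)
5. t=3/2 → T at (9,11); v=(-2,-1)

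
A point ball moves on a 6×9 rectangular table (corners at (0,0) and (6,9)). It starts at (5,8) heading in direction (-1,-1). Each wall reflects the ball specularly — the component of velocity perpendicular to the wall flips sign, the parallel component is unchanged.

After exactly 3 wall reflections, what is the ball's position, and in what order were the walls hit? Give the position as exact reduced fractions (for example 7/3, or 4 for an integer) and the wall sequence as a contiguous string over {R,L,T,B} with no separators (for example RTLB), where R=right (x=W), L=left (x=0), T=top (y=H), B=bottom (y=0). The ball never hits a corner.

1. t=5 → L at (0,3); v=(1,-1)
2. t=3 → B at (3,0); v=(1,1)
3. t=3 → R at (6,3); v=(-1,1)

Final position: (6,3)
Wall sequence: LBR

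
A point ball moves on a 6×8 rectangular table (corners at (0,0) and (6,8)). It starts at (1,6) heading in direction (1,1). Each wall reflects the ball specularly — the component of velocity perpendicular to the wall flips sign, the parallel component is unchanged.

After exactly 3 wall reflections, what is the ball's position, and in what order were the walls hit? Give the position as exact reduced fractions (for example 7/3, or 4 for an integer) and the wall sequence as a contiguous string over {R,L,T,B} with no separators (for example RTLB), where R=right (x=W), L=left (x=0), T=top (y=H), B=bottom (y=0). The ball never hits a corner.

1. t=2 → T at (3,8); v=(1,-1)
2. t=3 → R at (6,5); v=(-1,-1)
3. t=5 → B at (1,0); v=(-1,1)

Final position: (1,0)
Wall sequence: TRB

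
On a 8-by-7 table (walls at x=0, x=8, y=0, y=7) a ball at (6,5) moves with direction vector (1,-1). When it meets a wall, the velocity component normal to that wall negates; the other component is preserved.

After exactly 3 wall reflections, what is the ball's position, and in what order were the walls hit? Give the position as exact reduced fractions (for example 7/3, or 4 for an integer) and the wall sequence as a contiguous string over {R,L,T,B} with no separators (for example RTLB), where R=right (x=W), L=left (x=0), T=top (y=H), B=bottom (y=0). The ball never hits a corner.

Final position: (0,5)
Wall sequence: RBL

1. t=2 → R at (8,3); v=(-1,-1)
2. t=3 → B at (5,0); v=(-1,1)
3. t=5 → L at (0,5); v=(1,1)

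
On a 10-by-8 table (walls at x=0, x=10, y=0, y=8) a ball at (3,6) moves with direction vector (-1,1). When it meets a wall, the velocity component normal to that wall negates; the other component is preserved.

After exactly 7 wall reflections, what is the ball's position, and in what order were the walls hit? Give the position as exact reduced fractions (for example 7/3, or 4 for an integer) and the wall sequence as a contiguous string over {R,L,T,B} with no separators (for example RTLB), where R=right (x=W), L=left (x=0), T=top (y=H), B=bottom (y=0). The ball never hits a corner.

1. t=2 → T at (1,8); v=(-1,-1)
2. t=1 → L at (0,7); v=(1,-1)
3. t=7 → B at (7,0); v=(1,1)
4. t=3 → R at (10,3); v=(-1,1)
5. t=5 → T at (5,8); v=(-1,-1)
6. t=5 → L at (0,3); v=(1,-1)
7. t=3 → B at (3,0); v=(1,1)

Final position: (3,0)
Wall sequence: TLBRTLB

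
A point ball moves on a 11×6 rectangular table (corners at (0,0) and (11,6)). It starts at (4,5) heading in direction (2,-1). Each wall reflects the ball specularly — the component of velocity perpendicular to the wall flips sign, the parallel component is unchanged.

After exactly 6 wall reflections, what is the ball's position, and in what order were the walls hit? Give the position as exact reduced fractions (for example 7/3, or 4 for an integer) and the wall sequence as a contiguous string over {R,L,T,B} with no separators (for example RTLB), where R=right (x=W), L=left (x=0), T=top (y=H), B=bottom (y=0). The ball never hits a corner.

Final position: (6,0)
Wall sequence: RBLTRB

1. t=7/2 → R at (11,3/2); v=(-2,-1)
2. t=3/2 → B at (8,0); v=(-2,1)
3. t=4 → L at (0,4); v=(2,1)
4. t=2 → T at (4,6); v=(2,-1)
5. t=7/2 → R at (11,5/2); v=(-2,-1)
6. t=5/2 → B at (6,0); v=(-2,1)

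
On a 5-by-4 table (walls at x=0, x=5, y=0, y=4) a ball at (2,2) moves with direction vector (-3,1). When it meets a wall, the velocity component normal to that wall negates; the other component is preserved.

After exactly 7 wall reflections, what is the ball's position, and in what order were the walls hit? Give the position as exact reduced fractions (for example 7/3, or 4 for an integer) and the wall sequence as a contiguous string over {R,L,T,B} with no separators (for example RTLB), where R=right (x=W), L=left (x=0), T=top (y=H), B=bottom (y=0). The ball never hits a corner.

Final position: (0,4/3)
Wall sequence: LTRLRBL

1. t=2/3 → L at (0,8/3); v=(3,1)
2. t=4/3 → T at (4,4); v=(3,-1)
3. t=1/3 → R at (5,11/3); v=(-3,-1)
4. t=5/3 → L at (0,2); v=(3,-1)
5. t=5/3 → R at (5,1/3); v=(-3,-1)
6. t=1/3 → B at (4,0); v=(-3,1)
7. t=4/3 → L at (0,4/3); v=(3,1)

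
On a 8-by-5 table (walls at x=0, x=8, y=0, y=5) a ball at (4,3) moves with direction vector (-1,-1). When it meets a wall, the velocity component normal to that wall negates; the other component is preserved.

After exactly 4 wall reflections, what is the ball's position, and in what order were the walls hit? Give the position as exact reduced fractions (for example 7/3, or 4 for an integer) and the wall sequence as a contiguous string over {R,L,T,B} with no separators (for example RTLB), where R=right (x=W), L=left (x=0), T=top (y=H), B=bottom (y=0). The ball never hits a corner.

1. t=3 → B at (1,0); v=(-1,1)
2. t=1 → L at (0,1); v=(1,1)
3. t=4 → T at (4,5); v=(1,-1)
4. t=4 → R at (8,1); v=(-1,-1)

Final position: (8,1)
Wall sequence: BLTR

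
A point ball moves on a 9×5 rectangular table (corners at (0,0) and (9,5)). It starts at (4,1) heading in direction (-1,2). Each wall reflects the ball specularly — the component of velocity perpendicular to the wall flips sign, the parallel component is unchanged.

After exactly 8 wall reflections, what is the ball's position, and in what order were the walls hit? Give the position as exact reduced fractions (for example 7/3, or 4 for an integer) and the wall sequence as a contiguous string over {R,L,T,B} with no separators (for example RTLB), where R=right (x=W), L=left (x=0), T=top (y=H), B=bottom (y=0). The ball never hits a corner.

Final position: (15/2,0)
Wall sequence: TLBTBTRB

1. t=2 → T at (2,5); v=(-1,-2)
2. t=2 → L at (0,1); v=(1,-2)
3. t=1/2 → B at (1/2,0); v=(1,2)
4. t=5/2 → T at (3,5); v=(1,-2)
5. t=5/2 → B at (11/2,0); v=(1,2)
6. t=5/2 → T at (8,5); v=(1,-2)
7. t=1 → R at (9,3); v=(-1,-2)
8. t=3/2 → B at (15/2,0); v=(-1,2)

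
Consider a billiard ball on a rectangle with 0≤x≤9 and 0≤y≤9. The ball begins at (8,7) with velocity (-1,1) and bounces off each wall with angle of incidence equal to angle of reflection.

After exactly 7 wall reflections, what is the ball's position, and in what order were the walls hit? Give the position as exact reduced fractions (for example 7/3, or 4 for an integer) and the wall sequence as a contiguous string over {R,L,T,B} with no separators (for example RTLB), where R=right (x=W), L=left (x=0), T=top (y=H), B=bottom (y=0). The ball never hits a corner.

1. t=2 → T at (6,9); v=(-1,-1)
2. t=6 → L at (0,3); v=(1,-1)
3. t=3 → B at (3,0); v=(1,1)
4. t=6 → R at (9,6); v=(-1,1)
5. t=3 → T at (6,9); v=(-1,-1)
6. t=6 → L at (0,3); v=(1,-1)
7. t=3 → B at (3,0); v=(1,1)

Final position: (3,0)
Wall sequence: TLBRTLB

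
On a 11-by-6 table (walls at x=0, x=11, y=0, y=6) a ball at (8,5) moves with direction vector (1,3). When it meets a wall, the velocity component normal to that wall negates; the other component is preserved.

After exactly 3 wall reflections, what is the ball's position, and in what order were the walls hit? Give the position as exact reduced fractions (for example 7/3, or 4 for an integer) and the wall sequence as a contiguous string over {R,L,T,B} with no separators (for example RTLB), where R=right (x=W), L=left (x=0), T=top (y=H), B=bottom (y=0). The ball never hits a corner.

1. t=1/3 → T at (25/3,6); v=(1,-3)
2. t=2 → B at (31/3,0); v=(1,3)
3. t=2/3 → R at (11,2); v=(-1,3)

Final position: (11,2)
Wall sequence: TBR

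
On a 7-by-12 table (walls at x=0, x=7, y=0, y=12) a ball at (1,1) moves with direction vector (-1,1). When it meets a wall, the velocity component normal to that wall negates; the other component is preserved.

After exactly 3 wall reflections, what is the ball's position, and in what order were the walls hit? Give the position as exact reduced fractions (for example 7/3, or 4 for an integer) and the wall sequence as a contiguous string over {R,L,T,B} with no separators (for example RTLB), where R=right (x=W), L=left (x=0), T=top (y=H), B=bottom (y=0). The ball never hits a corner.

1. t=1 → L at (0,2); v=(1,1)
2. t=7 → R at (7,9); v=(-1,1)
3. t=3 → T at (4,12); v=(-1,-1)

Final position: (4,12)
Wall sequence: LRT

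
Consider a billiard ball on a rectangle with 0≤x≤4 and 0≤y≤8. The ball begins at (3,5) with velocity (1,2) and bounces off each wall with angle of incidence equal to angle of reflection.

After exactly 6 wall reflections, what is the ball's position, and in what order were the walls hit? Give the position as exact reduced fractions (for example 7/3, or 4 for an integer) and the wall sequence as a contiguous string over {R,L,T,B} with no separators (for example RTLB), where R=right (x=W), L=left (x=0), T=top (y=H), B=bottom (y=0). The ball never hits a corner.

1. t=1 → R at (4,7); v=(-1,2)
2. t=1/2 → T at (7/2,8); v=(-1,-2)
3. t=7/2 → L at (0,1); v=(1,-2)
4. t=1/2 → B at (1/2,0); v=(1,2)
5. t=7/2 → R at (4,7); v=(-1,2)
6. t=1/2 → T at (7/2,8); v=(-1,-2)

Final position: (7/2,8)
Wall sequence: RTLBRT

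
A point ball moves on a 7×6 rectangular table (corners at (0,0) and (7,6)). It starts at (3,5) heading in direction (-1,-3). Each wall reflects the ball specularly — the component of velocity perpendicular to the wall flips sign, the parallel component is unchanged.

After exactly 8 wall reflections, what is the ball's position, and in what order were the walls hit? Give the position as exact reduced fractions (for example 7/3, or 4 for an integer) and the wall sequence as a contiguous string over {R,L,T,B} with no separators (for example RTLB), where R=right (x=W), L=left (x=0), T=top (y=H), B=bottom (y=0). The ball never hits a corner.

Final position: (16/3,6)
Wall sequence: BLTBTBRT

1. t=5/3 → B at (4/3,0); v=(-1,3)
2. t=4/3 → L at (0,4); v=(1,3)
3. t=2/3 → T at (2/3,6); v=(1,-3)
4. t=2 → B at (8/3,0); v=(1,3)
5. t=2 → T at (14/3,6); v=(1,-3)
6. t=2 → B at (20/3,0); v=(1,3)
7. t=1/3 → R at (7,1); v=(-1,3)
8. t=5/3 → T at (16/3,6); v=(-1,-3)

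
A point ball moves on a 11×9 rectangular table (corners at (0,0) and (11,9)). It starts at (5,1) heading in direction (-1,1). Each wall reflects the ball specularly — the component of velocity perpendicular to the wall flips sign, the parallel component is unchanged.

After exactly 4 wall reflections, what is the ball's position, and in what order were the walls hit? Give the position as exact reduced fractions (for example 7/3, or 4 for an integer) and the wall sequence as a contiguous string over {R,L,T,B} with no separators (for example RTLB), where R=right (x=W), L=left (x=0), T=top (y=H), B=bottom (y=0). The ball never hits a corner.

Final position: (10,0)
Wall sequence: LTRB

1. t=5 → L at (0,6); v=(1,1)
2. t=3 → T at (3,9); v=(1,-1)
3. t=8 → R at (11,1); v=(-1,-1)
4. t=1 → B at (10,0); v=(-1,1)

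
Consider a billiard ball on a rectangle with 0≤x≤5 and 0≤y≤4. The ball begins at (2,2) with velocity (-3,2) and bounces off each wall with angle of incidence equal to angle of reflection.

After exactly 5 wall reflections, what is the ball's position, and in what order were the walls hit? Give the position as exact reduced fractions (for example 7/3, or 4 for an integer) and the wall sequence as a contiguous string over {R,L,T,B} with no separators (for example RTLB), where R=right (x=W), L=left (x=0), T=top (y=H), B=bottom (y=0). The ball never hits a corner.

Final position: (0,2)
Wall sequence: LTRBL

1. t=2/3 → L at (0,10/3); v=(3,2)
2. t=1/3 → T at (1,4); v=(3,-2)
3. t=4/3 → R at (5,4/3); v=(-3,-2)
4. t=2/3 → B at (3,0); v=(-3,2)
5. t=1 → L at (0,2); v=(3,2)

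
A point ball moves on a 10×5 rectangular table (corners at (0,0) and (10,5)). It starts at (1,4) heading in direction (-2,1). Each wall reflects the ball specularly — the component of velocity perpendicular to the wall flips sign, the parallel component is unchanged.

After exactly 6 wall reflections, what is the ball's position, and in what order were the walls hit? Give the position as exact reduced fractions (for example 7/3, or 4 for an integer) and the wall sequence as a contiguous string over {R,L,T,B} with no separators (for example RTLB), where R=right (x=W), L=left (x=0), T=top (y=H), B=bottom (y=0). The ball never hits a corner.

Final position: (1,5)
Wall sequence: LTRBLT

1. t=1/2 → L at (0,9/2); v=(2,1)
2. t=1/2 → T at (1,5); v=(2,-1)
3. t=9/2 → R at (10,1/2); v=(-2,-1)
4. t=1/2 → B at (9,0); v=(-2,1)
5. t=9/2 → L at (0,9/2); v=(2,1)
6. t=1/2 → T at (1,5); v=(2,-1)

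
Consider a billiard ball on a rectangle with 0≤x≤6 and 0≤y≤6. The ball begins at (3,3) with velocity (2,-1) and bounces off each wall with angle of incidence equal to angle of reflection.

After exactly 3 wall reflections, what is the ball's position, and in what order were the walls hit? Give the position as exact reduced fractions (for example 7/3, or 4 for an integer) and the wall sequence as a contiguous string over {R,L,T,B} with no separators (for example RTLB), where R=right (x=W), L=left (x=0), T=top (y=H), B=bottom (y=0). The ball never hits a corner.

Final position: (0,3/2)
Wall sequence: RBL

1. t=3/2 → R at (6,3/2); v=(-2,-1)
2. t=3/2 → B at (3,0); v=(-2,1)
3. t=3/2 → L at (0,3/2); v=(2,1)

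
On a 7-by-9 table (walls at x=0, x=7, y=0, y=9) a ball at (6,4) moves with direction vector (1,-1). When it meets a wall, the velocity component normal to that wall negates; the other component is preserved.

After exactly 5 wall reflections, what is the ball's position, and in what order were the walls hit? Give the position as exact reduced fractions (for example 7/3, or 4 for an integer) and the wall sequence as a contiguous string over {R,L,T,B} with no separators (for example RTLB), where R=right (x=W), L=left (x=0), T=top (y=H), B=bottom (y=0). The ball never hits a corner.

1. t=1 → R at (7,3); v=(-1,-1)
2. t=3 → B at (4,0); v=(-1,1)
3. t=4 → L at (0,4); v=(1,1)
4. t=5 → T at (5,9); v=(1,-1)
5. t=2 → R at (7,7); v=(-1,-1)

Final position: (7,7)
Wall sequence: RBLTR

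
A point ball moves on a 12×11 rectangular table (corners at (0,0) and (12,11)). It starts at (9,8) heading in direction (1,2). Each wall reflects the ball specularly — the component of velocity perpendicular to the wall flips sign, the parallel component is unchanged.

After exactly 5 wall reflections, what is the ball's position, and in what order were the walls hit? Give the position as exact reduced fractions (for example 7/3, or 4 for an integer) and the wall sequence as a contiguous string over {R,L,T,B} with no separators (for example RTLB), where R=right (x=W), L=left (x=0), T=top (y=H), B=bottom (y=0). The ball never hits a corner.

1. t=3/2 → T at (21/2,11); v=(1,-2)
2. t=3/2 → R at (12,8); v=(-1,-2)
3. t=4 → B at (8,0); v=(-1,2)
4. t=11/2 → T at (5/2,11); v=(-1,-2)
5. t=5/2 → L at (0,6); v=(1,-2)

Final position: (0,6)
Wall sequence: TRBTL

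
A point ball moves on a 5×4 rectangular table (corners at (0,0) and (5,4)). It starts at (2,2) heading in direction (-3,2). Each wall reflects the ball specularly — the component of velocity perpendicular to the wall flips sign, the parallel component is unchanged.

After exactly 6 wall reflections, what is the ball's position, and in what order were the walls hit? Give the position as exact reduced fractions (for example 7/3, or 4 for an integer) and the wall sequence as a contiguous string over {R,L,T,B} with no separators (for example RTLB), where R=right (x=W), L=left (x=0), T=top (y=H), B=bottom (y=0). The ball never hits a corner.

Final position: (3,4)
Wall sequence: LTRBLT

1. t=2/3 → L at (0,10/3); v=(3,2)
2. t=1/3 → T at (1,4); v=(3,-2)
3. t=4/3 → R at (5,4/3); v=(-3,-2)
4. t=2/3 → B at (3,0); v=(-3,2)
5. t=1 → L at (0,2); v=(3,2)
6. t=1 → T at (3,4); v=(3,-2)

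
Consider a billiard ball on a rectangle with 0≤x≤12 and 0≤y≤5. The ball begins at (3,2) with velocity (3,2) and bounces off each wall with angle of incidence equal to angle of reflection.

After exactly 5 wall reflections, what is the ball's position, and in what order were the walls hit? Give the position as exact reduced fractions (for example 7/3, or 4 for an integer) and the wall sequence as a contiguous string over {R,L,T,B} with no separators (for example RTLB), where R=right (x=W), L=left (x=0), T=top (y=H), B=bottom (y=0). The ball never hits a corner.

Final position: (0,4)
Wall sequence: TRBTL

1. t=3/2 → T at (15/2,5); v=(3,-2)
2. t=3/2 → R at (12,2); v=(-3,-2)
3. t=1 → B at (9,0); v=(-3,2)
4. t=5/2 → T at (3/2,5); v=(-3,-2)
5. t=1/2 → L at (0,4); v=(3,-2)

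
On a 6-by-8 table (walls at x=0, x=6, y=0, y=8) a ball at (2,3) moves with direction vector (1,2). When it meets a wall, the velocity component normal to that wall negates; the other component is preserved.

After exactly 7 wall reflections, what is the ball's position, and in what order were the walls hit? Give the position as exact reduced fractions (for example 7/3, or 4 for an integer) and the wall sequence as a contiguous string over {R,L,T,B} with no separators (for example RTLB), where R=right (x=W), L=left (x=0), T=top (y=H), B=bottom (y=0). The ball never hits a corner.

Final position: (6,3)
Wall sequence: TRBLTBR

1. t=5/2 → T at (9/2,8); v=(1,-2)
2. t=3/2 → R at (6,5); v=(-1,-2)
3. t=5/2 → B at (7/2,0); v=(-1,2)
4. t=7/2 → L at (0,7); v=(1,2)
5. t=1/2 → T at (1/2,8); v=(1,-2)
6. t=4 → B at (9/2,0); v=(1,2)
7. t=3/2 → R at (6,3); v=(-1,2)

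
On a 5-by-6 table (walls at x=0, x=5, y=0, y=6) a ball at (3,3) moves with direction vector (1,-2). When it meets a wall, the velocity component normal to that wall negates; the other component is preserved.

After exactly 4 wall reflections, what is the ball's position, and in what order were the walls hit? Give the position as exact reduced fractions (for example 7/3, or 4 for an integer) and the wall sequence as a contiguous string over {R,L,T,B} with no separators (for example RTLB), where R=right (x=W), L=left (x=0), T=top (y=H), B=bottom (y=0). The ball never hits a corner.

1. t=3/2 → B at (9/2,0); v=(1,2)
2. t=1/2 → R at (5,1); v=(-1,2)
3. t=5/2 → T at (5/2,6); v=(-1,-2)
4. t=5/2 → L at (0,1); v=(1,-2)

Final position: (0,1)
Wall sequence: BRTL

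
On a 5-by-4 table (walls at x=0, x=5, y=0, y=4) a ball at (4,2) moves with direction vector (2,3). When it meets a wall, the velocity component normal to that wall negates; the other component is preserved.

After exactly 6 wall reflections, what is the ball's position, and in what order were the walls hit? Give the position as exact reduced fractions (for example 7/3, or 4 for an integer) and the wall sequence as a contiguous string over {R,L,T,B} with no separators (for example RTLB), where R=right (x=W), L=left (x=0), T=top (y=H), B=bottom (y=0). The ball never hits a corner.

Final position: (10/3,0)
Wall sequence: RTBLTB

1. t=1/2 → R at (5,7/2); v=(-2,3)
2. t=1/6 → T at (14/3,4); v=(-2,-3)
3. t=4/3 → B at (2,0); v=(-2,3)
4. t=1 → L at (0,3); v=(2,3)
5. t=1/3 → T at (2/3,4); v=(2,-3)
6. t=4/3 → B at (10/3,0); v=(2,3)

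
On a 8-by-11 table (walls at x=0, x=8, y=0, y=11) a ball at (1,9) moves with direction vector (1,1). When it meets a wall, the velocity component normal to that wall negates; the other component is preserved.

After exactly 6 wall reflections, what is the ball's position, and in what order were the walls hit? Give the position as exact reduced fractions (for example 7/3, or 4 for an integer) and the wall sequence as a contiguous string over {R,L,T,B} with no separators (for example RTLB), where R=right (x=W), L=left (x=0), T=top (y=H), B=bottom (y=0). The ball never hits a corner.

1. t=2 → T at (3,11); v=(1,-1)
2. t=5 → R at (8,6); v=(-1,-1)
3. t=6 → B at (2,0); v=(-1,1)
4. t=2 → L at (0,2); v=(1,1)
5. t=8 → R at (8,10); v=(-1,1)
6. t=1 → T at (7,11); v=(-1,-1)

Final position: (7,11)
Wall sequence: TRBLRT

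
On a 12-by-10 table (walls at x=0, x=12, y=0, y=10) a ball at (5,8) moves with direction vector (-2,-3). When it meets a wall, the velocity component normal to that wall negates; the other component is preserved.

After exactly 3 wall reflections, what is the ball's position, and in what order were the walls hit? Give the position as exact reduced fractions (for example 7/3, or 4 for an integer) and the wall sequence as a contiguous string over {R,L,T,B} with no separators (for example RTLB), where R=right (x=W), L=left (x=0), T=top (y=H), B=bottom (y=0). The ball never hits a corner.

Final position: (7,10)
Wall sequence: LBT

1. t=5/2 → L at (0,1/2); v=(2,-3)
2. t=1/6 → B at (1/3,0); v=(2,3)
3. t=10/3 → T at (7,10); v=(2,-3)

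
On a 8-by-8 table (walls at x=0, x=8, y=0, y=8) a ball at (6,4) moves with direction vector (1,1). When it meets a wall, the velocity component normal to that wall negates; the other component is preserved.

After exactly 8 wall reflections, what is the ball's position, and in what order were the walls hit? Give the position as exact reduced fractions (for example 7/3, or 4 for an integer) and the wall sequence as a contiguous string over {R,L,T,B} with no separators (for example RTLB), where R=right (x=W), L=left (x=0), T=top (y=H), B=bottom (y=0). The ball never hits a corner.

1. t=2 → R at (8,6); v=(-1,1)
2. t=2 → T at (6,8); v=(-1,-1)
3. t=6 → L at (0,2); v=(1,-1)
4. t=2 → B at (2,0); v=(1,1)
5. t=6 → R at (8,6); v=(-1,1)
6. t=2 → T at (6,8); v=(-1,-1)
7. t=6 → L at (0,2); v=(1,-1)
8. t=2 → B at (2,0); v=(1,1)

Final position: (2,0)
Wall sequence: RTLBRTLB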